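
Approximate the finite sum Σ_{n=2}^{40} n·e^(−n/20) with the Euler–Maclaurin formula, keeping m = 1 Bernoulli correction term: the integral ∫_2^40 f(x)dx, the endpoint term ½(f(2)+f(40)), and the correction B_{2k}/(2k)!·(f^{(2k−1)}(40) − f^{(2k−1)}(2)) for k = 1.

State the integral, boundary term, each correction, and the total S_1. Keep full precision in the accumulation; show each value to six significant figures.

S_1 ≈ 239.259

∫_2^40 x·e^(−x/20) dx evaluates to 235.726.
Endpoint term: (f(2) + f(40))/2 = (1.80967 + 5.41341)/2 = 3.61154.
So far: 239.338.
k=1: B_{2}/(2)! × [f^{(1)}(40) − f^{(1)}(2)] = 1/12 × (-0.135335 − 0.814354) = -0.0791407.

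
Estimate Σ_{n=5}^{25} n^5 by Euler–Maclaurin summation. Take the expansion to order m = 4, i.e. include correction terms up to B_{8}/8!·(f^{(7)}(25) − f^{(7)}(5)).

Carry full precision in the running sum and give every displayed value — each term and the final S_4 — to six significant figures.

S_4 ≈ 4.57343e+07

Integral: ∫_5^25 x^5 dx = 4.06875e+07.
½[f(5) + f(25)] = ½[3125.00 + 9.76562e+06] = 4.88438e+06.
Running total after boundary: 4.55719e+07.
Order-1 term: 1/12 · (1.95312e+06 − 3125.00) = 162500.
Running total after k=1: 4.57344e+07.
Order-2 term: −1/720 · (37500.0 − 1500.00) = -50.0000.
Running total after k=2: 4.57343e+07.
Order-3 term: 1/30240 · (120.000 − 120.000) = 0.00000.
Running total after k=3: 4.57343e+07.
Order-4 term: −1/1209600 · (0.00000 − 0.00000) = 0.00000.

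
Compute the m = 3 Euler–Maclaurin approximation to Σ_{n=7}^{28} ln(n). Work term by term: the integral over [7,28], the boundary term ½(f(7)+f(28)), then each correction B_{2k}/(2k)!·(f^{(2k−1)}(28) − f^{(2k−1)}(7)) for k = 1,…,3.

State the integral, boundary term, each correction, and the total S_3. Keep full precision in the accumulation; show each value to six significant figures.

S_3 ≈ 61.3105

The integral term ∫_7^28 ln(x) dx = 58.6804.
Endpoint term: (f(7) + f(28))/2 = (1.94591 + 3.33220)/2 = 2.63906.
Running total after boundary: 61.3194.
k=1: B_{2}/(2)! × [f^{(1)}(28) − f^{(1)}(7)] = 1/12 × (0.0357143 − 0.142857) = -0.00892857.
After k=1: 61.3105.
k=2: B_{4}/(4)! × [f^{(3)}(28) − f^{(3)}(7)] = −1/720 × (9.11079e-05 − 0.00583090) = 7.97194e-06.
After k=2: 61.3105.
k=3: B_{6}/(6)! × [f^{(5)}(28) − f^{(5)}(7)] = 1/30240 × (1.39451e-06 − 0.00142798) = -4.71753e-08.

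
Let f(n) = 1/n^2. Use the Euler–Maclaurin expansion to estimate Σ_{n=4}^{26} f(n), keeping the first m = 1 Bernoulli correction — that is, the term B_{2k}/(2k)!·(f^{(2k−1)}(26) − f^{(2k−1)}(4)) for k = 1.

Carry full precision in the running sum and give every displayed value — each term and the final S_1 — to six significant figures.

S_1 ≈ 0.246123

The integral term ∫_4^26 1/x^2 dx = 0.211538.
Endpoint term: (f(4) + f(26))/2 = (0.0625000 + 0.00147929)/2 = 0.0319896.
So far: 0.243528.
Order-1 term: 1/12 · (-0.000113792 − (-0.0312500)) = 0.00259468.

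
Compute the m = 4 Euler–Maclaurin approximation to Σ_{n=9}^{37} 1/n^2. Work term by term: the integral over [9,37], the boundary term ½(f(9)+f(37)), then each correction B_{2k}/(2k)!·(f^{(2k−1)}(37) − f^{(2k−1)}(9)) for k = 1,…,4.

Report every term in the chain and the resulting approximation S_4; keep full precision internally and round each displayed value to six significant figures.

S_4 ≈ 0.0908469

∫_9^37 1/x^2 dx evaluates to 0.0840841.
½[f(9) + f(37)] = ½[0.0123457 + 0.000730460] = 0.00653807.
So far: 0.0906222.
Order-1 term: 1/12 · (-3.94843e-05 − (-0.00274348)) = 0.000225333.
Partial sum through k=1: 0.0908475.
Order-2 term: −1/720 · (-3.46101e-07 − (-0.000406442)) = -5.64022e-07.
Partial sum through k=2: 0.0908469.
Order-3 term: 1/30240 · (-7.58439e-09 − (-0.000150534)) = 4.97773e-09.
Partial sum through k=3: 0.0908469.
Order-4 term: −1/1209600 · (-3.10245e-10 − (-0.000104073)) = -8.60389e-11.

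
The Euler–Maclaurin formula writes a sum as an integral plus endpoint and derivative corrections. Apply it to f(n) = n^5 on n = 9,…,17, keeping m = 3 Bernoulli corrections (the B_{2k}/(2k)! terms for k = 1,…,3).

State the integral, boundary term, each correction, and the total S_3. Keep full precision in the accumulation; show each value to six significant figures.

∫_9^17 x^5 dx evaluates to 3.93435e+06.
½[f(9) + f(17)] = ½[59049.0 + 1.41986e+06] = 739453.
Running total after boundary: 4.67381e+06.
k=1: B_{2}/(2)! × [f^{(1)}(17) − f^{(1)}(9)] = 1/12 × (417605 − 32805.0) = 32066.7.
Partial sum through k=1: 4.70587e+06.
k=2: B_{4}/(4)! × [f^{(3)}(17) − f^{(3)}(9)] = −1/720 × (17340.0 − 4860.00) = -17.3333.
Partial sum through k=2: 4.70586e+06.
k=3: B_{6}/(6)! × [f^{(5)}(17) − f^{(5)}(9)] = 1/30240 × (120.000 − 120.000) = 0.00000.

S_3 ≈ 4.70586e+06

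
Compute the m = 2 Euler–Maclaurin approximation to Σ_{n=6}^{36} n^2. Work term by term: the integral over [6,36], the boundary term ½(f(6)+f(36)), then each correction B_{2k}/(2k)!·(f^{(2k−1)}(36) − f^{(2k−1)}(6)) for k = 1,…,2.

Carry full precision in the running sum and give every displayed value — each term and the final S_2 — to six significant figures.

∫_6^36 x^2 dx evaluates to 15480.0.
½[f(6) + f(36)] = ½[36.0000 + 1296.00] = 666.000.
Integral + boundary = 16146.0.
Order-1 term: 1/12 · (72.0000 − 12.0000) = 5.00000.
Running total after k=1: 16151.0.
Order-2 term: −1/720 · (0.00000 − 0.00000) = 0.00000.

S_2 ≈ 16151.0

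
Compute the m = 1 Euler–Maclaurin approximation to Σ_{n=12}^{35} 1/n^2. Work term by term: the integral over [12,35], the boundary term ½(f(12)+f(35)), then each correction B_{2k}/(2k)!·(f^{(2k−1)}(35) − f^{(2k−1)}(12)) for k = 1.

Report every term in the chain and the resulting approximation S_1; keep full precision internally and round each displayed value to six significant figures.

The integral term ∫_12^35 1/x^2 dx = 0.0547619.
½[f(12) + f(35)] = ½[0.00694444 + 0.000816327] = 0.00388039.
Running total after boundary: 0.0586423.
Correction k=1: B_{2}/2! · (f^{(1)}(35) − f^{(1)}(12)) = 1/12 · (-4.66472e-05 − (-0.00115741)) = 9.25633e-05.

S_1 ≈ 0.0587349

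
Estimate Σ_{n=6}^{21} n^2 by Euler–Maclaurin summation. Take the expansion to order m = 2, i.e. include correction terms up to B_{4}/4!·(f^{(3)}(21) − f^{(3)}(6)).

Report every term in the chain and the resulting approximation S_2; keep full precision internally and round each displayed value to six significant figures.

∫_6^21 x^2 dx evaluates to 3015.00.
Boundary: ½(f(6) + f(21)) = ½(36.0000 + 441.000) = 238.500.
So far: 3253.50.
Correction k=1: B_{2}/2! · (f^{(1)}(21) − f^{(1)}(6)) = 1/12 · (42.0000 − 12.0000) = 2.50000.
Running total after k=1: 3256.00.
Correction k=2: B_{4}/4! · (f^{(3)}(21) − f^{(3)}(6)) = −1/720 · (0.00000 − 0.00000) = 0.00000.

S_2 ≈ 3256.00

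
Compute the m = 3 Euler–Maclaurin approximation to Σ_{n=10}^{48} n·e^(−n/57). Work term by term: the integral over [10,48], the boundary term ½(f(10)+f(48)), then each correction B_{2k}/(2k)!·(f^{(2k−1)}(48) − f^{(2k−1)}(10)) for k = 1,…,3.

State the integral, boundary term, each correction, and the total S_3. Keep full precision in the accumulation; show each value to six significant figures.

S_3 ≈ 640.610

∫_10^48 x·e^(−x/57) dx evaluates to 626.127.
Endpoint term: (f(10) + f(48))/2 = (8.39089 + 20.6785)/2 = 14.5347.
Running total after boundary: 640.662.
k=1: B_{2}/(2)! × [f^{(1)}(48) − f^{(1)}(10)] = 1/12 × (0.0680215 − 0.691880) = -0.0519882.
Running total after k=1: 640.610.
k=2: B_{4}/(4)! × [f^{(3)}(48) − f^{(3)}(10)] = −1/720 × (0.000286127 − 0.000729473) = 6.15758e-07.
Running total after k=2: 640.610.
k=3: B_{6}/(6)! × [f^{(5)}(48) − f^{(5)}(10)] = 1/30240 × (1.69688e-07 − 3.83501e-07) = -7.07052e-12.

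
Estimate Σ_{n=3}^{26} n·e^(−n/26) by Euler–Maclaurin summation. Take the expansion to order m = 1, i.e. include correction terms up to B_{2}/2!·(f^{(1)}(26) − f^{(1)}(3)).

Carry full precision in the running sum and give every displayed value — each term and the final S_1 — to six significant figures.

The integral term ∫_3^26 x·e^(−x/26) dx = 174.459.
Boundary: ½(f(3) + f(26)) = ½(2.67307 + 9.56487) = 6.11897.
Running total after boundary: 180.578.
Order-1 term: 1/12 · (0.00000 − 0.788213) = -0.0656844.

S_1 ≈ 180.512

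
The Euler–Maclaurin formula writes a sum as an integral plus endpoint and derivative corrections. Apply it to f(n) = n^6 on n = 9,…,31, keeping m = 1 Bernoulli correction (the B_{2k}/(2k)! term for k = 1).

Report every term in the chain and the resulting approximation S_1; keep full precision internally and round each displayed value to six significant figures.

S_1 ≈ 4.38799e+09

Integral: ∫_9^31 x^6 dx = 3.92969e+09.
Endpoint term: (f(9) + f(31))/2 = (531441 + 8.87504e+08)/2 = 4.44018e+08.
Running total after boundary: 4.37371e+09.
k=1: B_{2}/(2)! × [f^{(1)}(31) − f^{(1)}(9)] = 1/12 × (1.71775e+08 − 354294) = 1.42851e+07.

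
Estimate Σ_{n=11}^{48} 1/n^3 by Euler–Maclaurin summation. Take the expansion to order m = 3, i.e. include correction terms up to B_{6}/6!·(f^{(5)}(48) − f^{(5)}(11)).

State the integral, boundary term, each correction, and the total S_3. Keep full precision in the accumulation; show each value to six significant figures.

Integral: ∫_11^48 1/x^3 dx = 0.00391522.
½[f(11) + f(48)] = ½[0.000751315 + 9.04225e-06] = 0.000380179.
Running total after boundary: 0.00429540.
Correction k=1: B_{2}/2! · (f^{(1)}(48) − f^{(1)}(11)) = 1/12 · (-5.65140e-07 − (-0.000204904)) = 1.70282e-05.
After k=1: 0.00431242.
Correction k=2: B_{4}/4! · (f^{(3)}(48) − f^{(3)}(11)) = −1/720 · (-4.90573e-09 − (-3.38684e-05)) = -4.70327e-08.
After k=2: 0.00431238.
Correction k=3: B_{6}/6! · (f^{(5)}(48) − f^{(5)}(11)) = 1/30240 · (-8.94274e-11 − (-1.17560e-05)) = 3.88753e-10.

S_3 ≈ 0.00431238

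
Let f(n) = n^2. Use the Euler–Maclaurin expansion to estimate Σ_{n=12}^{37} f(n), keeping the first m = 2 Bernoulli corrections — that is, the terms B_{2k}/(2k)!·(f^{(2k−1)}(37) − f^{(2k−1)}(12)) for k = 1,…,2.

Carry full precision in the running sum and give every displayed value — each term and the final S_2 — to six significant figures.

S_2 ≈ 17069.0

Integral: ∫_12^37 x^2 dx = 16308.3.
½[f(12) + f(37)] = ½[144.000 + 1369.00] = 756.500.
Running total after boundary: 17064.8.
Order-1 term: 1/12 · (74.0000 − 24.0000) = 4.16667.
After k=1: 17069.0.
Order-2 term: −1/720 · (0.00000 − 0.00000) = 0.00000.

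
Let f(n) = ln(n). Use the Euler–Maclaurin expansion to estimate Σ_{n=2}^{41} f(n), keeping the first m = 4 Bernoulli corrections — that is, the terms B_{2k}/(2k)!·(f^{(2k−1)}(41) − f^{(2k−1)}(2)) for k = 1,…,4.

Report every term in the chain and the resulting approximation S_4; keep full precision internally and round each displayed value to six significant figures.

∫_2^41 ln(x) dx evaluates to 111.870.
Endpoint term: (f(2) + f(41))/2 = (0.693147 + 3.71357)/2 = 2.20336.
Integral + boundary = 114.074.
Order-1 term: 1/12 · (0.0243902 − 0.500000) = -0.0396341.
Partial sum through k=1: 114.034.
Order-2 term: −1/720 · (2.90187e-05 − 0.250000) = 0.000347182.
Partial sum through k=2: 114.034.
Order-3 term: 1/30240 · (2.07153e-07 − 0.750000) = -2.48016e-05.
Partial sum through k=3: 114.034.
Order-4 term: −1/1209600 · (3.69697e-09 − 5.62500) = 4.65030e-06.

S_4 ≈ 114.034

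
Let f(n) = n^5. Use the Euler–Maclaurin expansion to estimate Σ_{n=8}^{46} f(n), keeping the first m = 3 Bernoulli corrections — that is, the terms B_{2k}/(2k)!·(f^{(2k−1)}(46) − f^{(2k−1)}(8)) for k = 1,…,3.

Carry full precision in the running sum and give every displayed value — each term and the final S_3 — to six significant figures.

Integral: ∫_8^46 x^5 dx = 1.57901e+09.
½[f(8) + f(46)] = ½[32768.0 + 2.05963e+08] = 1.02998e+08.
So far: 1.68200e+09.
k=1: B_{2}/(2)! × [f^{(1)}(46) − f^{(1)}(8)] = 1/12 × (2.23873e+07 − 20480.0) = 1.86390e+06.
Running total after k=1: 1.68387e+09.
k=2: B_{4}/(4)! × [f^{(3)}(46) − f^{(3)}(8)] = −1/720 × (126960 − 3840.00) = -171.000.
Running total after k=2: 1.68387e+09.
k=3: B_{6}/(6)! × [f^{(5)}(46) − f^{(5)}(8)] = 1/30240 × (120.000 − 120.000) = 0.00000.

S_3 ≈ 1.68387e+09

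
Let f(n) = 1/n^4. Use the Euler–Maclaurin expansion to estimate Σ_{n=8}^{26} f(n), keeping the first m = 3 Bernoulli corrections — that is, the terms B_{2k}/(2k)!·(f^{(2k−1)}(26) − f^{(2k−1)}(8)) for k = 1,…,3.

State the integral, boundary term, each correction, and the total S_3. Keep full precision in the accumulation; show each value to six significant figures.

∫_8^26 1/x^4 dx evaluates to 0.000632076.
½[f(8) + f(26)] = ½[0.000244141 + 2.18830e-06] = 0.000123164.
Running total after boundary: 0.000755241.
k=1: B_{2}/(2)! × [f^{(1)}(26) − f^{(1)}(8)] = 1/12 × (-3.36661e-07 − (-0.000122070)) = 1.01445e-05.
Running total after k=1: 0.000765385.
k=2: B_{4}/(4)! × [f^{(3)}(26) − f^{(3)}(8)] = −1/720 × (-1.49406e-08 − (-5.72205e-05)) = -7.94521e-08.
Running total after k=2: 0.000765306.
k=3: B_{6}/(6)! × [f^{(5)}(26) − f^{(5)}(8)] = 1/30240 × (-1.23768e-09 − (-5.00679e-05)) = 1.65564e-09.

S_3 ≈ 0.000765308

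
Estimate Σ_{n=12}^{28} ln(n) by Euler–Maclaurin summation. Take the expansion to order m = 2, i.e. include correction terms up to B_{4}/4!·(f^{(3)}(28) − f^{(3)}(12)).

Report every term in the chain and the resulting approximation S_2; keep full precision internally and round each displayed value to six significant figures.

S_2 ≈ 50.3874

∫_12^28 ln(x) dx evaluates to 47.4828.
½[f(12) + f(28)] = ½[2.48491 + 3.33220] = 2.90856.
Running total after boundary: 50.3914.
Correction k=1: B_{2}/2! · (f^{(1)}(28) − f^{(1)}(12)) = 1/12 · (0.0357143 − 0.0833333) = -0.00396825.
After k=1: 50.3874.
Correction k=2: B_{4}/4! · (f^{(3)}(28) − f^{(3)}(12)) = −1/720 · (9.11079e-05 − 0.00115741) = 1.48097e-06.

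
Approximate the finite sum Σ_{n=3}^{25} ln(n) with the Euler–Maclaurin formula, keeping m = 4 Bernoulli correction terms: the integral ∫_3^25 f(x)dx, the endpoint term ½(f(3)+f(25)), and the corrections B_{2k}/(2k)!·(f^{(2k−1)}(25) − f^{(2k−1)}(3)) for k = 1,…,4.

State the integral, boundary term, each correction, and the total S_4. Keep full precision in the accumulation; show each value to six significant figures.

S_4 ≈ 57.3105

Integral: ∫_3^25 ln(x) dx = 55.1761.
Endpoint term: (f(3) + f(25))/2 = (1.09861 + 3.21888)/2 = 2.15874.
So far: 57.3348.
Order-1 term: 1/12 · (0.0400000 − 0.333333) = -0.0244444.
Running total after k=1: 57.3104.
Order-2 term: −1/720 · (0.000128000 − 0.0740741) = 0.000102703.
Running total after k=2: 57.3105.
Order-3 term: 1/30240 · (2.45760e-06 − 0.0987654) = -3.26597e-06.
Running total after k=3: 57.3105.
Order-4 term: −1/1209600 · (1.17965e-07 − 0.329218) = 2.72171e-07.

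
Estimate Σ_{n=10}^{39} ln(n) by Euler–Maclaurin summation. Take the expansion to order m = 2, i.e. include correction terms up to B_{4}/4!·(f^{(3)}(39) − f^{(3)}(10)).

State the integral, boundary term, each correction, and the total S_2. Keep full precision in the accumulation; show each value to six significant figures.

S_2 ≈ 93.8299

∫_10^39 ln(x) dx evaluates to 90.8531.
½[f(10) + f(39)] = ½[2.30259 + 3.66356] = 2.98307.
Running total after boundary: 93.8361.
Correction k=1: B_{2}/2! · (f^{(1)}(39) − f^{(1)}(10)) = 1/12 · (0.0256410 − 0.100000) = -0.00619658.
After k=1: 93.8299.
Correction k=2: B_{4}/4! · (f^{(3)}(39) − f^{(3)}(10)) = −1/720 · (3.37160e-05 − 0.00200000) = 2.73095e-06.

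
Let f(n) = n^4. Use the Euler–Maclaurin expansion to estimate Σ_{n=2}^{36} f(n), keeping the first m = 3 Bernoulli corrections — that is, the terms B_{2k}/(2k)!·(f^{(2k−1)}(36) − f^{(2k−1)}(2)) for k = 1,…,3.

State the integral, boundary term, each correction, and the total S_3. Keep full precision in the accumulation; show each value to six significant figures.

∫_2^36 x^4 dx evaluates to 1.20932e+07.
Endpoint term: (f(2) + f(36))/2 = (16.0000 + 1.67962e+06)/2 = 839816.
So far: 1.29330e+07.
Correction k=1: B_{2}/2! · (f^{(1)}(36) − f^{(1)}(2)) = 1/12 · (186624 − 32.0000) = 15549.3.
Partial sum through k=1: 1.29486e+07.
Correction k=2: B_{4}/4! · (f^{(3)}(36) − f^{(3)}(2)) = −1/720 · (864.000 − 48.0000) = -1.13333.
Partial sum through k=2: 1.29486e+07.
Correction k=3: B_{6}/6! · (f^{(5)}(36) − f^{(5)}(2)) = 1/30240 · (0.00000 − 0.00000) = 0.00000.

S_3 ≈ 1.29486e+07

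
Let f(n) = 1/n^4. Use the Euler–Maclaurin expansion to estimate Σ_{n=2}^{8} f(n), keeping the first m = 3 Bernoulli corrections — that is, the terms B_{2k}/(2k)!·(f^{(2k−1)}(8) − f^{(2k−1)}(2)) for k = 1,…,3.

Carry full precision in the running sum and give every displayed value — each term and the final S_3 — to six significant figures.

The integral term ∫_2^8 1/x^4 dx = 0.0410156.
½[f(2) + f(8)] = ½[0.0625000 + 0.000244141] = 0.0313721.
Running total after boundary: 0.0723877.
k=1: B_{2}/(2)! × [f^{(1)}(8) − f^{(1)}(2)] = 1/12 × (-0.000122070 − (-0.125000)) = 0.0104065.
After k=1: 0.0827942.
k=2: B_{4}/(4)! × [f^{(3)}(8) − f^{(3)}(2)] = −1/720 × (-5.72205e-05 − (-0.937500)) = -0.00130200.
After k=2: 0.0814922.
k=3: B_{6}/(6)! × [f^{(5)}(8) − f^{(5)}(2)] = 1/30240 × (-5.00679e-05 − (-13.1250)) = 0.000434026.

S_3 ≈ 0.0819262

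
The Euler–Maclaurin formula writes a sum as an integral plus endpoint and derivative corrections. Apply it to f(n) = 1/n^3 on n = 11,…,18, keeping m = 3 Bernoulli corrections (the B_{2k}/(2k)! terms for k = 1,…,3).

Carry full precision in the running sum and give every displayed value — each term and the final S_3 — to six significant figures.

The integral term ∫_11^18 1/x^3 dx = 0.00258902.
Endpoint term: (f(11) + f(18))/2 = (0.000751315 + 0.000171468)/2 = 0.000461391.
So far: 0.00305041.
k=1: B_{2}/(2)! × [f^{(1)}(18) − f^{(1)}(11)] = 1/12 × (-2.85780e-05 − (-0.000204904)) = 1.46938e-05.
Running total after k=1: 0.00306511.
k=2: B_{4}/(4)! × [f^{(3)}(18) − f^{(3)}(11)] = −1/720 × (-1.76407e-06 − (-3.38684e-05)) = -4.45894e-08.
Running total after k=2: 0.00306506.
k=3: B_{6}/(6)! × [f^{(5)}(18) − f^{(5)}(11)] = 1/30240 × (-2.28676e-07 − (-1.17560e-05)) = 3.81194e-10.

S_3 ≈ 0.00306506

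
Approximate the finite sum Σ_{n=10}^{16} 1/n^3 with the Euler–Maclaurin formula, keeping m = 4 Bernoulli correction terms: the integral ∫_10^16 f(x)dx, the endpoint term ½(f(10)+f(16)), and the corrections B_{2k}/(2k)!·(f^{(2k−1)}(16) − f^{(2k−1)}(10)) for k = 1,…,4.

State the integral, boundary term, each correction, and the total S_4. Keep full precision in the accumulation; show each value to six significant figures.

S_4 ≈ 0.00369005

The integral term ∫_10^16 1/x^3 dx = 0.00304688.
Boundary: ½(f(10) + f(16)) = ½(0.00100000 + 0.000244141) = 0.000622070.
Integral + boundary = 0.00366895.
k=1: B_{2}/(2)! × [f^{(1)}(16) − f^{(1)}(10)] = 1/12 × (-4.57764e-05 − (-0.000300000)) = 2.11853e-05.
After k=1: 0.00369013.
k=2: B_{4}/(4)! × [f^{(3)}(16) − f^{(3)}(10)] = −1/720 × (-3.57628e-06 − (-6.00000e-05)) = -7.83663e-08.
After k=2: 0.00369005.
k=3: B_{6}/(6)! × [f^{(5)}(16) − f^{(5)}(10)] = 1/30240 × (-5.86733e-07 − (-2.52000e-05)) = 8.13931e-10.
After k=3: 0.00369005.
k=4: B_{8}/(8)! × [f^{(7)}(16) − f^{(7)}(10)] = −1/1209600 × (-1.65019e-07 − (-1.81440e-05)) = -1.48636e-11.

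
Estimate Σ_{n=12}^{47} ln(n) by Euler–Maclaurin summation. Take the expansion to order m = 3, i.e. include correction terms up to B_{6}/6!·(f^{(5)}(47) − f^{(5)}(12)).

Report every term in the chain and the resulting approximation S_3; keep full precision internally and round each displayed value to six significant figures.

S_3 ≈ 119.300

Integral: ∫_12^47 ln(x) dx = 116.138.
Endpoint term: (f(12) + f(47))/2 = (2.48491 + 3.85015)/2 = 3.16753.
So far: 119.306.
k=1: B_{2}/(2)! × [f^{(1)}(47) − f^{(1)}(12)] = 1/12 × (0.0212766 − 0.0833333) = -0.00517139.
Partial sum through k=1: 119.300.
k=2: B_{4}/(4)! × [f^{(3)}(47) − f^{(3)}(12)] = −1/720 × (1.92636e-05 − 0.00115741) = 1.58076e-06.
Partial sum through k=2: 119.300.
k=3: B_{6}/(6)! × [f^{(5)}(47) − f^{(5)}(12)] = 1/30240 × (1.04646e-07 − 9.64506e-05) = -3.18604e-09.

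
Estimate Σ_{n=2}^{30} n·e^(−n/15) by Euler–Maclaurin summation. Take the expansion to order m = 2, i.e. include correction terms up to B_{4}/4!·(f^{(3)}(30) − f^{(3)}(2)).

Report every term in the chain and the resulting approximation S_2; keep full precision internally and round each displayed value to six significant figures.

S_2 ≈ 134.649

∫_2^30 x·e^(−x/15) dx evaluates to 131.818.
Endpoint term: (f(2) + f(30))/2 = (1.75035 + 4.06006)/2 = 2.90520.
Integral + boundary = 134.723.
k=1: B_{2}/(2)! × [f^{(1)}(30) − f^{(1)}(2)] = 1/12 × (-0.135335 − 0.758484) = -0.0744849.
After k=1: 134.649.
k=2: B_{4}/(4)! × [f^{(3)}(30) − f^{(3)}(2)] = −1/720 × (0.000601490 − 0.0111504) = 1.46512e-05.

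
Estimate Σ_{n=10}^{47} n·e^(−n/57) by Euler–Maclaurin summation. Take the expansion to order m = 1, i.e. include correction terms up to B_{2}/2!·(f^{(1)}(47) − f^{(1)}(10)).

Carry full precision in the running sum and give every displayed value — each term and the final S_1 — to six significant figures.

∫_10^47 x·e^(−x/57) dx evaluates to 605.484.
Endpoint term: (f(10) + f(47))/2 = (8.39089 + 20.6061)/2 = 14.4985.
Running total after boundary: 619.982.
k=1: B_{2}/(2)! × [f^{(1)}(47) − f^{(1)}(10)] = 1/12 × (0.0769171 − 0.691880) = -0.0512469.

S_1 ≈ 619.931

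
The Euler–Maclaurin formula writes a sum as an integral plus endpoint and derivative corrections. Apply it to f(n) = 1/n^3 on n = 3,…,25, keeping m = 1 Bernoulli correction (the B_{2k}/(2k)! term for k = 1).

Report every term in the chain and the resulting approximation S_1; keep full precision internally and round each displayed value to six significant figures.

S_1 ≈ 0.0763919

Integral: ∫_3^25 1/x^3 dx = 0.0547556.
Boundary: ½(f(3) + f(25)) = ½(0.0370370 + 6.40000e-05) = 0.0185505.
Integral + boundary = 0.0733061.
Order-1 term: 1/12 · (-7.68000e-06 − (-0.0370370)) = 0.00308578.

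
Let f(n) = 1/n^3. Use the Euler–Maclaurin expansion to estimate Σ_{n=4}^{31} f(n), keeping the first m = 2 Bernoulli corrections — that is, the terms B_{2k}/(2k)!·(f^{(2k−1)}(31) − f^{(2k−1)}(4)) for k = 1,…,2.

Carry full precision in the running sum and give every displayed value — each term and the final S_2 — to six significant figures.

S_2 ≈ 0.0395149

∫_4^31 1/x^3 dx evaluates to 0.0307297.
Boundary: ½(f(4) + f(31)) = ½(0.0156250 + 3.35672e-05) = 0.00782928.
Running total after boundary: 0.0385590.
Order-1 term: 1/12 · (-3.24844e-06 − (-0.0117188)) = 0.000976292.
After k=1: 0.0395353.
Order-2 term: −1/720 · (-6.76054e-08 − (-0.0146484)) = -2.03450e-05.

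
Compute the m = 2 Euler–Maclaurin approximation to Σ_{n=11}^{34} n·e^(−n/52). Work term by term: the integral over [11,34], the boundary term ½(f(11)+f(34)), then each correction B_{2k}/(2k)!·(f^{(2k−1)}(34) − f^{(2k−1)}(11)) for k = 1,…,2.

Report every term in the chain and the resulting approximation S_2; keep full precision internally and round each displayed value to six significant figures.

S_2 ≈ 339.019

∫_11^34 x·e^(−x/52) dx evaluates to 325.765.
½[f(11) + f(34)] = ½[8.90272 + 17.6814] = 13.2921.
So far: 339.057.
k=1: B_{2}/(2)! × [f^{(1)}(34) − f^{(1)}(11)] = 1/12 × (0.180014 − 0.638132) = -0.0381765.
Running total after k=1: 339.019.
k=2: B_{4}/(4)! × [f^{(3)}(34) − f^{(3)}(11)] = −1/720 × (0.000451220 − 0.000834618) = 5.32498e-07.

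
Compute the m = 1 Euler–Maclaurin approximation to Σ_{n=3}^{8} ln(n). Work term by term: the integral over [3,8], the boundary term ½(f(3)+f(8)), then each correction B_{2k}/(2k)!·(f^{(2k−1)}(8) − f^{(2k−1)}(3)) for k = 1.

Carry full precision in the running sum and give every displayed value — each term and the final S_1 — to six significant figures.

S_1 ≈ 9.91136

Integral: ∫_3^8 ln(x) dx = 8.33970.
Endpoint term: (f(3) + f(8))/2 = (1.09861 + 2.07944)/2 = 1.58903.
So far: 9.92872.
Order-1 term: 1/12 · (0.125000 − 0.333333) = -0.0173611.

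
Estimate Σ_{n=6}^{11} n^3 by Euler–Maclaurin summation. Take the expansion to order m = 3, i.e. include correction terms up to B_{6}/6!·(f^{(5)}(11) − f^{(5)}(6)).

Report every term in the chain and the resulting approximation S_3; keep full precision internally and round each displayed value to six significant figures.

S_3 ≈ 4131.00

The integral term ∫_6^11 x^3 dx = 3336.25.
Endpoint term: (f(6) + f(11))/2 = (216.000 + 1331.00)/2 = 773.500.
So far: 4109.75.
Correction k=1: B_{2}/2! · (f^{(1)}(11) − f^{(1)}(6)) = 1/12 · (363.000 − 108.000) = 21.2500.
Partial sum through k=1: 4131.00.
Correction k=2: B_{4}/4! · (f^{(3)}(11) − f^{(3)}(6)) = −1/720 · (6.00000 − 6.00000) = 0.00000.
Partial sum through k=2: 4131.00.
Correction k=3: B_{6}/6! · (f^{(5)}(11) − f^{(5)}(6)) = 1/30240 · (0.00000 − 0.00000) = 0.00000.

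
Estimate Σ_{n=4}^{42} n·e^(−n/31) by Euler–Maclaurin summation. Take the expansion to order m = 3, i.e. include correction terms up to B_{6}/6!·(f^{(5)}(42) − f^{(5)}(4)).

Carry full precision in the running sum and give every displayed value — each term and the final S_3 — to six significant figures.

∫_4^42 x·e^(−x/31) dx evaluates to 369.827.
½[f(4) + f(42)] = ½[3.51578 + 10.8355] = 7.17566.
So far: 377.003.
Order-1 term: 1/12 · (-0.0915444 − 0.765533) = -0.0714231.
After k=1: 376.931.
Order-2 term: −1/720 · (0.000441658 − 0.00262583) = 3.03357e-06.
After k=2: 376.931.
Order-3 term: 1/30240 · (1.01829e-06 − 4.63586e-06) = -1.19629e-10.

S_3 ≈ 376.931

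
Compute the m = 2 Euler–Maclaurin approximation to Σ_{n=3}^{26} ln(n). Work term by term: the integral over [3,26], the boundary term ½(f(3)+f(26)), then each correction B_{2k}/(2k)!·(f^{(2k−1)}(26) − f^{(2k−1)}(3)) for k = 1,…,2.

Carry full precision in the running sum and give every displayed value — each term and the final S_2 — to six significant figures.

S_2 ≈ 60.5686

Integral: ∫_3^26 ln(x) dx = 58.4147.
Endpoint term: (f(3) + f(26))/2 = (1.09861 + 3.25810)/2 = 2.17835.
So far: 60.5930.
Correction k=1: B_{2}/2! · (f^{(1)}(26) − f^{(1)}(3)) = 1/12 · (0.0384615 − 0.333333) = -0.0245726.
Running total after k=1: 60.5685.
Correction k=2: B_{4}/4! · (f^{(3)}(26) − f^{(3)}(3)) = −1/720 · (0.000113792 − 0.0740741) = 0.000102723.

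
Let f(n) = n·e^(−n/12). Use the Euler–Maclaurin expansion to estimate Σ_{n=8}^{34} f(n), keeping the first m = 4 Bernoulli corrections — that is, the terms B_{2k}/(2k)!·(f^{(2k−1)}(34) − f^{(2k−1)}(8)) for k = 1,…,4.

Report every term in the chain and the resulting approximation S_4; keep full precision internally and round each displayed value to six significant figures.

∫_8^34 x·e^(−x/12) dx evaluates to 90.7534.
Endpoint term: (f(8) + f(34))/2 = (4.10734 + 1.99976)/2 = 3.05355.
Integral + boundary = 93.8070.
Order-1 term: 1/12 · (-0.107830 − 0.171139) = -0.0232474.
Running total after k=1: 93.7837.
Order-2 term: −1/720 · (6.80746e-05 − 0.00831926) = 1.14600e-05.
Running total after k=2: 93.7837.
Order-3 term: 1/30240 · (6.14563e-06 − 0.000107292) = -3.34479e-09.
Running total after k=3: 93.7837.
Order-4 term: −1/1209600 · (8.20730e-08 − 1.08897e-06) = 8.32420e-13.

S_4 ≈ 93.7837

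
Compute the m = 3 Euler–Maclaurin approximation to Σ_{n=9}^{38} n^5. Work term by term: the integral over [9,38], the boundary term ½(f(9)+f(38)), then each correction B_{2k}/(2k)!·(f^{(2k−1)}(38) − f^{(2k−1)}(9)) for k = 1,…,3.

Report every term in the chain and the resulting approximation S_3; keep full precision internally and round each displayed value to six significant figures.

The integral term ∫_9^38 x^5 dx = 5.01734e+08.
Endpoint term: (f(9) + f(38))/2 = (59049.0 + 7.92352e+07)/2 = 3.96471e+07.
Running total after boundary: 5.41381e+08.
Order-1 term: 1/12 · (1.04257e+07 − 32805.0) = 866073.
Partial sum through k=1: 5.42247e+08.
Order-2 term: −1/720 · (86640.0 − 4860.00) = -113.583.
Partial sum through k=2: 5.42247e+08.
Order-3 term: 1/30240 · (120.000 − 120.000) = 0.00000.

S_3 ≈ 5.42247e+08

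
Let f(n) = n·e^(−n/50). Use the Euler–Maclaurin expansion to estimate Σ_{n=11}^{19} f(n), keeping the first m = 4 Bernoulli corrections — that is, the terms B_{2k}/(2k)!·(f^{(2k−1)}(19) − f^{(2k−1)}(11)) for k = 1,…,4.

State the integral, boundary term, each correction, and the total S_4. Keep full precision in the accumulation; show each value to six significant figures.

Integral: ∫_11^19 x·e^(−x/50) dx = 88.3605.
Endpoint term: (f(11) + f(19))/2 = (8.82771 + 12.9934)/2 = 10.9105.
Integral + boundary = 99.2710.
k=1: B_{2}/(2)! × [f^{(1)}(19) − f^{(1)}(11)] = 1/12 × (0.423994 − 0.625965) = -0.0168309.
Partial sum through k=1: 99.2542.
k=2: B_{4}/(4)! × [f^{(3)}(19) − f^{(3)}(11)] = −1/720 × (0.000716687 − 0.000892401) = 2.44047e-07.
Partial sum through k=2: 99.2542.
k=3: B_{6}/(6)! × [f^{(5)}(19) − f^{(5)}(11)] = 1/30240 × (5.05510e-07 − 6.13766e-07) = -3.57989e-12.
Partial sum through k=3: 99.2542.
k=4: B_{8}/(8)! × [f^{(7)}(19) − f^{(7)}(11)] = −1/1209600 × (2.89738e-10 − 3.48229e-10) = 4.83553e-17.

S_4 ≈ 99.2542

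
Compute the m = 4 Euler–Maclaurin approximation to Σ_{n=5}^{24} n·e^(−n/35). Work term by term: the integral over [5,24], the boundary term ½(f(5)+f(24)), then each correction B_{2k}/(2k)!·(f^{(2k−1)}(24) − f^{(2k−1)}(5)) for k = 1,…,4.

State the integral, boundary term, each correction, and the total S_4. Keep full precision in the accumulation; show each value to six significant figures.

Integral: ∫_5^24 x·e^(−x/35) dx = 173.426.
½[f(5) + f(24)] = ½[4.33439 + 12.0895] = 8.21196.
Running total after boundary: 181.638.
Correction k=1: B_{2}/2! · (f^{(1)}(24) − f^{(1)}(5)) = 1/12 · (0.158315 − 0.743038) = -0.0487269.
Running total after k=1: 181.589.
Correction k=2: B_{4}/4! · (f^{(3)}(24) − f^{(3)}(5)) = −1/720 · (0.000951654 − 0.00202187) = 1.48642e-06.
Running total after k=2: 181.589.
Correction k=3: B_{6}/6! · (f^{(5)}(24) − f^{(5)}(5)) = 1/30240 · (1.44822e-06 − 2.80586e-06) = -4.48956e-11.
Running total after k=3: 181.589.
Correction k=4: B_{8}/8! · (f^{(7)}(24) − f^{(7)}(5)) = −1/1209600 · (1.73027e-09 − 3.23365e-09) = 1.24287e-15.

S_4 ≈ 181.589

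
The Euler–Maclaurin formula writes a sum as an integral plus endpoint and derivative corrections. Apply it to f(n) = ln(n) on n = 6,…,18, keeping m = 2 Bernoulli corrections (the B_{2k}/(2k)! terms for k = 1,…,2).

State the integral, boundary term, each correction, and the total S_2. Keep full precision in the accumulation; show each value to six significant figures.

The integral term ∫_6^18 ln(x) dx = 29.2761.
Boundary: ½(f(6) + f(18)) = ½(1.79176 + 2.89037) = 2.34107.
Integral + boundary = 31.6172.
Correction k=1: B_{2}/2! · (f^{(1)}(18) − f^{(1)}(6)) = 1/12 · (0.0555556 − 0.166667) = -0.00925926.
Partial sum through k=1: 31.6079.
Correction k=2: B_{4}/4! · (f^{(3)}(18) − f^{(3)}(6)) = −1/720 · (0.000342936 − 0.00925926) = 1.23838e-05.

S_2 ≈ 31.6080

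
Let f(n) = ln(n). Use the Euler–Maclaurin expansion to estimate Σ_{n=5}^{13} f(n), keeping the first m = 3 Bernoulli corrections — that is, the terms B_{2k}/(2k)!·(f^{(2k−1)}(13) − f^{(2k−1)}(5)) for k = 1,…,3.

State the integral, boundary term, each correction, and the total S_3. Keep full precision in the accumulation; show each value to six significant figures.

Integral: ∫_5^13 ln(x) dx = 17.2972.
½[f(5) + f(13)] = ½[1.60944 + 2.56495] = 2.08719.
So far: 19.3843.
k=1: B_{2}/(2)! × [f^{(1)}(13) − f^{(1)}(5)] = 1/12 × (0.0769231 − 0.200000) = -0.0102564.
Partial sum through k=1: 19.3741.
k=2: B_{4}/(4)! × [f^{(3)}(13) − f^{(3)}(5)] = −1/720 × (0.000910332 − 0.0160000) = 2.09579e-05.
Partial sum through k=2: 19.3741.
k=3: B_{6}/(6)! × [f^{(5)}(13) − f^{(5)}(5)] = 1/30240 × (6.46390e-05 − 0.00768000) = -2.51831e-07.

S_3 ≈ 19.3741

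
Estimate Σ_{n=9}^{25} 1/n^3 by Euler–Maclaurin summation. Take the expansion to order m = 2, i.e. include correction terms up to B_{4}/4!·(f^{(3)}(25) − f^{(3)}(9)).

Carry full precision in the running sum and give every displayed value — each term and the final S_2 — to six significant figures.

∫_9^25 1/x^3 dx evaluates to 0.00537284.
½[f(9) + f(25)] = ½[0.00137174 + 6.40000e-05] = 0.000717871.
Running total after boundary: 0.00609071.
Correction k=1: B_{2}/2! · (f^{(1)}(25) − f^{(1)}(9)) = 1/12 · (-7.68000e-06 − (-0.000457247)) = 3.74639e-05.
After k=1: 0.00612817.
Correction k=2: B_{4}/4! · (f^{(3)}(25) − f^{(3)}(9)) = −1/720 · (-2.45760e-07 − (-0.000112901)) = -1.56465e-07.

S_2 ≈ 0.00612802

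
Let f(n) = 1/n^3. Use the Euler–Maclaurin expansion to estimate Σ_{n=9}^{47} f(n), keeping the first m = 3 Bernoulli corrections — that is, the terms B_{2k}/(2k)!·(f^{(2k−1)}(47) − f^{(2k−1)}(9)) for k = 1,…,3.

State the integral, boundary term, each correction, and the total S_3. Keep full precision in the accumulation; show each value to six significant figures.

S_3 ≈ 0.00667508

∫_9^47 1/x^3 dx evaluates to 0.00594649.
Boundary: ½(f(9) + f(47)) = ½(0.00137174 + 9.63178e-06) = 0.000690687.
So far: 0.00663718.
Correction k=1: B_{2}/2! · (f^{(1)}(47) − f^{(1)}(9)) = 1/12 · (-6.14794e-07 − (-0.000457247)) = 3.80527e-05.
Running total after k=1: 0.00667523.
Correction k=2: B_{4}/4! · (f^{(3)}(47) − f^{(3)}(9)) = −1/720 · (-5.56627e-09 − (-0.000112901)) = -1.56799e-07.
Running total after k=2: 0.00667508.
Correction k=3: B_{6}/6! · (f^{(5)}(47) − f^{(5)}(9)) = 1/30240 · (-1.05832e-10 − (-5.85410e-05)) = 1.93588e-09.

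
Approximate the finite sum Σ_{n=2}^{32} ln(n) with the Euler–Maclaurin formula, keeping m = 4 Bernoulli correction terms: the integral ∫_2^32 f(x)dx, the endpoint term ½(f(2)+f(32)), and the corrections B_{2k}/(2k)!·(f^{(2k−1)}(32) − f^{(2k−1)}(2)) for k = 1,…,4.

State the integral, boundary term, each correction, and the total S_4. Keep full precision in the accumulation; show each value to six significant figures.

S_4 ≈ 81.5580

∫_2^32 ln(x) dx evaluates to 79.5173.
½[f(2) + f(32)] = ½[0.693147 + 3.46574] = 2.07944.
Integral + boundary = 81.5967.
k=1: B_{2}/(2)! × [f^{(1)}(32) − f^{(1)}(2)] = 1/12 × (0.0312500 − 0.500000) = -0.0390625.
Partial sum through k=1: 81.5576.
k=2: B_{4}/(4)! × [f^{(3)}(32) − f^{(3)}(2)] = −1/720 × (6.10352e-05 − 0.250000) = 0.000347137.
Partial sum through k=2: 81.5580.
k=3: B_{6}/(6)! × [f^{(5)}(32) − f^{(5)}(2)] = 1/30240 × (7.15256e-07 − 0.750000) = -2.48016e-05.
Partial sum through k=3: 81.5580.
k=4: B_{8}/(8)! × [f^{(7)}(32) − f^{(7)}(2)] = −1/1209600 × (2.09548e-08 − 5.62500) = 4.65030e-06.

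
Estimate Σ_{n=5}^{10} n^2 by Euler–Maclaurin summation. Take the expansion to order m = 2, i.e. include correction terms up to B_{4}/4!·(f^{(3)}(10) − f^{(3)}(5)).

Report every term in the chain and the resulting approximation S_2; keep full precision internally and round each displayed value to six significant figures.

∫_5^10 x^2 dx evaluates to 291.667.
Boundary: ½(f(5) + f(10)) = ½(25.0000 + 100.000) = 62.5000.
So far: 354.167.
Order-1 term: 1/12 · (20.0000 − 10.0000) = 0.833333.
After k=1: 355.000.
Order-2 term: −1/720 · (0.00000 − 0.00000) = 0.00000.

S_2 ≈ 355.000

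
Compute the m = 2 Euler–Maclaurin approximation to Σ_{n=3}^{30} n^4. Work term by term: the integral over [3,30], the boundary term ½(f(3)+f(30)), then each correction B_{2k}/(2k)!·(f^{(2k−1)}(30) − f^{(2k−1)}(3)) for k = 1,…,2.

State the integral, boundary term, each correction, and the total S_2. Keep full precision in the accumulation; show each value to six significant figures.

The integral term ∫_3^30 x^4 dx = 4.85995e+06.
½[f(3) + f(30)] = ½[81.0000 + 810000] = 405040.
Running total after boundary: 5.26499e+06.
Correction k=1: B_{2}/2! · (f^{(1)}(30) − f^{(1)}(3)) = 1/12 · (108000 − 108.000) = 8991.00.
Partial sum through k=1: 5.27398e+06.
Correction k=2: B_{4}/4! · (f^{(3)}(30) − f^{(3)}(3)) = −1/720 · (720.000 − 72.0000) = -0.900000.

S_2 ≈ 5.27398e+06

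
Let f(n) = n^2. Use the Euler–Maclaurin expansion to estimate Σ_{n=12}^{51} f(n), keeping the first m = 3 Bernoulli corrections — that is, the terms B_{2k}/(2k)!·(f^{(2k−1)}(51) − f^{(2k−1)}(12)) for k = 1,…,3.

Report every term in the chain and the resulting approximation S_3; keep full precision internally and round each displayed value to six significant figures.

S_3 ≈ 45020.0

Integral: ∫_12^51 x^2 dx = 43641.0.
Boundary: ½(f(12) + f(51)) = ½(144.000 + 2601.00) = 1372.50.
Running total after boundary: 45013.5.
k=1: B_{2}/(2)! × [f^{(1)}(51) − f^{(1)}(12)] = 1/12 × (102.000 − 24.0000) = 6.50000.
Partial sum through k=1: 45020.0.
k=2: B_{4}/(4)! × [f^{(3)}(51) − f^{(3)}(12)] = −1/720 × (0.00000 − 0.00000) = 0.00000.
Partial sum through k=2: 45020.0.
k=3: B_{6}/(6)! × [f^{(5)}(51) − f^{(5)}(12)] = 1/30240 × (0.00000 − 0.00000) = 0.00000.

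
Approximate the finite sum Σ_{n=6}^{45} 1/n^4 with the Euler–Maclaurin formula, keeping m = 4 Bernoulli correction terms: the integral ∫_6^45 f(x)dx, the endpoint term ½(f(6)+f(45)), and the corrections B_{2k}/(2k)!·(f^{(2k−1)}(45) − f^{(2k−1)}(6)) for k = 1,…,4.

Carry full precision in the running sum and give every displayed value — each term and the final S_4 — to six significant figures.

∫_6^45 1/x^4 dx evaluates to 0.00153955.
Endpoint term: (f(6) + f(45))/2 = (0.000771605 + 2.43865e-07)/2 = 0.000385924.
So far: 0.00192548.
Correction k=1: B_{2}/2! · (f^{(1)}(45) − f^{(1)}(6)) = 1/12 · (-2.16769e-08 − (-0.000514403)) = 4.28651e-05.
After k=1: 0.00196834.
Correction k=2: B_{4}/4! · (f^{(3)}(45) − f^{(3)}(6)) = −1/720 · (-3.21139e-10 − (-0.000428669)) = -5.95374e-07.
After k=2: 0.00196775.
Correction k=3: B_{6}/6! · (f^{(5)}(45) − f^{(5)}(6)) = 1/30240 · (-8.88089e-12 − (-0.000666819)) = 2.20509e-08.
After k=3: 0.00196777.
Correction k=4: B_{8}/8! · (f^{(7)}(45) − f^{(7)}(6)) = −1/1209600 · (-3.94706e-13 − (-0.00166705)) = -1.37818e-09.

S_4 ≈ 0.00196777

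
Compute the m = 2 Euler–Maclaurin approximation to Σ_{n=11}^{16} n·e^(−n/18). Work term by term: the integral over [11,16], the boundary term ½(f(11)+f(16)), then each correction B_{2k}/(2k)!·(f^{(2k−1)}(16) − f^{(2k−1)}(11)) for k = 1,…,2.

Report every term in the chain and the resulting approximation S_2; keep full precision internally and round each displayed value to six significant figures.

S_2 ≈ 37.9737

Integral: ∫_11^16 x·e^(−x/18) dx = 31.7135.
Boundary: ½(f(11) + f(16)) = ½(5.97022 + 6.57780) = 6.27401.
Integral + boundary = 37.9875.
Order-1 term: 1/12 · (0.0456791 − 0.211068) = -0.0137824.
Partial sum through k=1: 37.9737.
Order-2 term: −1/720 · (0.00267872 − 0.00400174) = 1.83753e-06.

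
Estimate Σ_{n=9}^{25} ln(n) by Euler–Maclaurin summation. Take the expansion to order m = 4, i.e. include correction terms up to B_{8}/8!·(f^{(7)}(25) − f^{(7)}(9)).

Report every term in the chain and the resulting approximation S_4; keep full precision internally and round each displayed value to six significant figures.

The integral term ∫_9^25 ln(x) dx = 44.6969.
½[f(9) + f(25)] = ½[2.19722 + 3.21888] = 2.70805.
Integral + boundary = 47.4049.
k=1: B_{2}/(2)! × [f^{(1)}(25) − f^{(1)}(9)] = 1/12 × (0.0400000 − 0.111111) = -0.00592593.
After k=1: 47.3990.
k=2: B_{4}/(4)! × [f^{(3)}(25) − f^{(3)}(9)] = −1/720 × (0.000128000 − 0.00274348) = 3.63262e-06.
After k=2: 47.3990.
k=3: B_{6}/(6)! × [f^{(5)}(25) − f^{(5)}(9)] = 1/30240 × (2.45760e-06 − 0.000406442) = -1.33593e-08.
After k=3: 47.3990.
k=4: B_{8}/(8)! × [f^{(7)}(25) − f^{(7)}(9)] = −1/1209600 × (1.17965e-07 − 0.000150534) = 1.24352e-10.

S_4 ≈ 47.3990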